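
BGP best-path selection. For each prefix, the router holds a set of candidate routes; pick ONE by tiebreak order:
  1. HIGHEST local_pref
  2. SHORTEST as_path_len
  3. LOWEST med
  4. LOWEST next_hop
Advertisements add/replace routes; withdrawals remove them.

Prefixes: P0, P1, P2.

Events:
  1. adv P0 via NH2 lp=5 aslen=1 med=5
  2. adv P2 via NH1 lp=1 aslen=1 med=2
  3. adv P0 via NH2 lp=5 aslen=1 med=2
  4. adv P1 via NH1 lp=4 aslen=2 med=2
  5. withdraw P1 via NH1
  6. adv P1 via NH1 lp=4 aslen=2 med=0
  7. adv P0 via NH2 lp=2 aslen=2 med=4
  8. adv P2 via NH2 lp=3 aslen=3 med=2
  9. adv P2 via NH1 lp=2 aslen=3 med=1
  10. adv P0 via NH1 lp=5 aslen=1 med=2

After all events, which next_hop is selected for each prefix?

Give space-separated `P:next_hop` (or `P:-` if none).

Op 1: best P0=NH2 P1=- P2=-
Op 2: best P0=NH2 P1=- P2=NH1
Op 3: best P0=NH2 P1=- P2=NH1
Op 4: best P0=NH2 P1=NH1 P2=NH1
Op 5: best P0=NH2 P1=- P2=NH1
Op 6: best P0=NH2 P1=NH1 P2=NH1
Op 7: best P0=NH2 P1=NH1 P2=NH1
Op 8: best P0=NH2 P1=NH1 P2=NH2
Op 9: best P0=NH2 P1=NH1 P2=NH2
Op 10: best P0=NH1 P1=NH1 P2=NH2

Answer: P0:NH1 P1:NH1 P2:NH2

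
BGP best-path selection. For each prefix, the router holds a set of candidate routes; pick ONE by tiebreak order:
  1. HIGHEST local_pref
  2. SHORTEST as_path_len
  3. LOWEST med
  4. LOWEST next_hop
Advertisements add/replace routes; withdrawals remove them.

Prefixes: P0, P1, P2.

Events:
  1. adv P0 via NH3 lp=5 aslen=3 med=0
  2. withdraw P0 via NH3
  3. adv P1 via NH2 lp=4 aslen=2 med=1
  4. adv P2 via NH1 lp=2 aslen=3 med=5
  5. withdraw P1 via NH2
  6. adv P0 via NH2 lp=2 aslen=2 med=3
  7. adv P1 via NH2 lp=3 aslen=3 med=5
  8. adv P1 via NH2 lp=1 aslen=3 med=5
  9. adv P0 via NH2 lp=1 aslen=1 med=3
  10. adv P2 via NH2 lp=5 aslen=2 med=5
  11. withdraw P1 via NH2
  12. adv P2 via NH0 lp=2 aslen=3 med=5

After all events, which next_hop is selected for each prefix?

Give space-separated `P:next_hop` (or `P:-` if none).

Answer: P0:NH2 P1:- P2:NH2

Derivation:
Op 1: best P0=NH3 P1=- P2=-
Op 2: best P0=- P1=- P2=-
Op 3: best P0=- P1=NH2 P2=-
Op 4: best P0=- P1=NH2 P2=NH1
Op 5: best P0=- P1=- P2=NH1
Op 6: best P0=NH2 P1=- P2=NH1
Op 7: best P0=NH2 P1=NH2 P2=NH1
Op 8: best P0=NH2 P1=NH2 P2=NH1
Op 9: best P0=NH2 P1=NH2 P2=NH1
Op 10: best P0=NH2 P1=NH2 P2=NH2
Op 11: best P0=NH2 P1=- P2=NH2
Op 12: best P0=NH2 P1=- P2=NH2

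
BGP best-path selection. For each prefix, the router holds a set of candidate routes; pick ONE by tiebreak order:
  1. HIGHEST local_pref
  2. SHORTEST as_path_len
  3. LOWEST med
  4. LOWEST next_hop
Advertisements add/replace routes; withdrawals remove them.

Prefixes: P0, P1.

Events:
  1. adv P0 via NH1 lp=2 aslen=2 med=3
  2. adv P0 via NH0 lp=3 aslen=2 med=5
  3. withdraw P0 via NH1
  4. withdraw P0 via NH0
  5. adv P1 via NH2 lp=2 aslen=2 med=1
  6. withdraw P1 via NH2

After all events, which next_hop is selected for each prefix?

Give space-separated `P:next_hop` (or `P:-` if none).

Answer: P0:- P1:-

Derivation:
Op 1: best P0=NH1 P1=-
Op 2: best P0=NH0 P1=-
Op 3: best P0=NH0 P1=-
Op 4: best P0=- P1=-
Op 5: best P0=- P1=NH2
Op 6: best P0=- P1=-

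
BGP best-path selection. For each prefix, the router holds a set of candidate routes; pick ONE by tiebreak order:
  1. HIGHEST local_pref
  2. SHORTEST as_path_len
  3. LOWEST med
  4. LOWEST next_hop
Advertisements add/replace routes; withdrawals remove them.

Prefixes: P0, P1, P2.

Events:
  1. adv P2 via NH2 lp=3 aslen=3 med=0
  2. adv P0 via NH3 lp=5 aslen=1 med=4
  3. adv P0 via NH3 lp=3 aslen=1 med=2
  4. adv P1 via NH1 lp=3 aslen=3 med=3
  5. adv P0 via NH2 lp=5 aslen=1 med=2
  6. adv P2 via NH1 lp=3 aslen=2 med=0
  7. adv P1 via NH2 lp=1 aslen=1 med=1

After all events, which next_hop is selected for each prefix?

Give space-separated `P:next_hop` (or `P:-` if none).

Answer: P0:NH2 P1:NH1 P2:NH1

Derivation:
Op 1: best P0=- P1=- P2=NH2
Op 2: best P0=NH3 P1=- P2=NH2
Op 3: best P0=NH3 P1=- P2=NH2
Op 4: best P0=NH3 P1=NH1 P2=NH2
Op 5: best P0=NH2 P1=NH1 P2=NH2
Op 6: best P0=NH2 P1=NH1 P2=NH1
Op 7: best P0=NH2 P1=NH1 P2=NH1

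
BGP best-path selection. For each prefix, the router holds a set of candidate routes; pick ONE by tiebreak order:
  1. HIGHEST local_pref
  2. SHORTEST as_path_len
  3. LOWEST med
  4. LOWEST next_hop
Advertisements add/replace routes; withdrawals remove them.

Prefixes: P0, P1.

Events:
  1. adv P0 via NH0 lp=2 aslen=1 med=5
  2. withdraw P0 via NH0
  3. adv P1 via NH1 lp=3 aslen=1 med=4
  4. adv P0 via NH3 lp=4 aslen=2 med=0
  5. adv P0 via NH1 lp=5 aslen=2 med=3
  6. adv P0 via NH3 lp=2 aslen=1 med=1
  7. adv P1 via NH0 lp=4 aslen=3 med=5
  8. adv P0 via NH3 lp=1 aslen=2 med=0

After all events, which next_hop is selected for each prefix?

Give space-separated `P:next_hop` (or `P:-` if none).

Answer: P0:NH1 P1:NH0

Derivation:
Op 1: best P0=NH0 P1=-
Op 2: best P0=- P1=-
Op 3: best P0=- P1=NH1
Op 4: best P0=NH3 P1=NH1
Op 5: best P0=NH1 P1=NH1
Op 6: best P0=NH1 P1=NH1
Op 7: best P0=NH1 P1=NH0
Op 8: best P0=NH1 P1=NH0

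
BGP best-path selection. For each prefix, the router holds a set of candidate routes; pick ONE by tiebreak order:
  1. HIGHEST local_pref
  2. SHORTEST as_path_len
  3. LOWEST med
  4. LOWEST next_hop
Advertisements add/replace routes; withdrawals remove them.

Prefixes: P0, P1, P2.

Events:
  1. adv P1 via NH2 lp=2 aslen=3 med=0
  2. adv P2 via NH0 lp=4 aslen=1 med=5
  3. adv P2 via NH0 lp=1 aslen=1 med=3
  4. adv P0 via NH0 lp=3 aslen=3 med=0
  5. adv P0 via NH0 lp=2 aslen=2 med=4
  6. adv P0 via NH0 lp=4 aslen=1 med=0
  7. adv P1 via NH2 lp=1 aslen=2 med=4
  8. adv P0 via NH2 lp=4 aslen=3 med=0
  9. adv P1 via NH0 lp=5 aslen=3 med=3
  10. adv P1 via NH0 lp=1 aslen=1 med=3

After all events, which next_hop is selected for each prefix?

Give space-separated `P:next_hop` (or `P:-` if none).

Op 1: best P0=- P1=NH2 P2=-
Op 2: best P0=- P1=NH2 P2=NH0
Op 3: best P0=- P1=NH2 P2=NH0
Op 4: best P0=NH0 P1=NH2 P2=NH0
Op 5: best P0=NH0 P1=NH2 P2=NH0
Op 6: best P0=NH0 P1=NH2 P2=NH0
Op 7: best P0=NH0 P1=NH2 P2=NH0
Op 8: best P0=NH0 P1=NH2 P2=NH0
Op 9: best P0=NH0 P1=NH0 P2=NH0
Op 10: best P0=NH0 P1=NH0 P2=NH0

Answer: P0:NH0 P1:NH0 P2:NH0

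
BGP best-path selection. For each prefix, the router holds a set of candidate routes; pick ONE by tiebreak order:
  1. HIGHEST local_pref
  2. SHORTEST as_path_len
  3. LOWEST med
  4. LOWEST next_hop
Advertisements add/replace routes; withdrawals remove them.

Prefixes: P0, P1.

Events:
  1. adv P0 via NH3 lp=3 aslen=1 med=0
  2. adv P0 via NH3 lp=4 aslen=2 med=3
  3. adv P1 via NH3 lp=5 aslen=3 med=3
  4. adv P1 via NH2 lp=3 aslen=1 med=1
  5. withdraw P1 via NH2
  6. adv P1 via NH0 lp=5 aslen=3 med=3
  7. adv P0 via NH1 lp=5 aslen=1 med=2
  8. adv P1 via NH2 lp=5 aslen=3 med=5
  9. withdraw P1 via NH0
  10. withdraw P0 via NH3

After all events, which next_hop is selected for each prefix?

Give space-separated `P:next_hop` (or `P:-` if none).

Op 1: best P0=NH3 P1=-
Op 2: best P0=NH3 P1=-
Op 3: best P0=NH3 P1=NH3
Op 4: best P0=NH3 P1=NH3
Op 5: best P0=NH3 P1=NH3
Op 6: best P0=NH3 P1=NH0
Op 7: best P0=NH1 P1=NH0
Op 8: best P0=NH1 P1=NH0
Op 9: best P0=NH1 P1=NH3
Op 10: best P0=NH1 P1=NH3

Answer: P0:NH1 P1:NH3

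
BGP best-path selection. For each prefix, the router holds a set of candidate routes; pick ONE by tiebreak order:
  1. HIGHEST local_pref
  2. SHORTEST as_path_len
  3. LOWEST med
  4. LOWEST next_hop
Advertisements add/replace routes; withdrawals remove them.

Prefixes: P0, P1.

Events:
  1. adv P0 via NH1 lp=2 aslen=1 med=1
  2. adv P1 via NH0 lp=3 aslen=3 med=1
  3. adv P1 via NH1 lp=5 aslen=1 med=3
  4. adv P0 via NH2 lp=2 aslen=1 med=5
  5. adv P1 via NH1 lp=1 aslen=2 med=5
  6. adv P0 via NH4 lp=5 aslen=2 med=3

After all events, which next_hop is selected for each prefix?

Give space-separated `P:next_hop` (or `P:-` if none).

Op 1: best P0=NH1 P1=-
Op 2: best P0=NH1 P1=NH0
Op 3: best P0=NH1 P1=NH1
Op 4: best P0=NH1 P1=NH1
Op 5: best P0=NH1 P1=NH0
Op 6: best P0=NH4 P1=NH0

Answer: P0:NH4 P1:NH0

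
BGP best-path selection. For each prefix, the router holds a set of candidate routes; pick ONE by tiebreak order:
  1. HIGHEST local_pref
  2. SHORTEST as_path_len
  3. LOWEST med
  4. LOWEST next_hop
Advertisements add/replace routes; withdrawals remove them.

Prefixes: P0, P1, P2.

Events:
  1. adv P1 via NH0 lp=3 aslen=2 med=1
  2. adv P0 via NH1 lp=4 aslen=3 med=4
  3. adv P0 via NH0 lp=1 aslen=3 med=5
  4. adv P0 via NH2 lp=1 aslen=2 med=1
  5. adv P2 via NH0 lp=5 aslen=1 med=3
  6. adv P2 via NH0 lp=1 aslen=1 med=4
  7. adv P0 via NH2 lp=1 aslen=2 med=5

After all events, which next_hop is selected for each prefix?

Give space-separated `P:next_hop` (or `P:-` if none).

Answer: P0:NH1 P1:NH0 P2:NH0

Derivation:
Op 1: best P0=- P1=NH0 P2=-
Op 2: best P0=NH1 P1=NH0 P2=-
Op 3: best P0=NH1 P1=NH0 P2=-
Op 4: best P0=NH1 P1=NH0 P2=-
Op 5: best P0=NH1 P1=NH0 P2=NH0
Op 6: best P0=NH1 P1=NH0 P2=NH0
Op 7: best P0=NH1 P1=NH0 P2=NH0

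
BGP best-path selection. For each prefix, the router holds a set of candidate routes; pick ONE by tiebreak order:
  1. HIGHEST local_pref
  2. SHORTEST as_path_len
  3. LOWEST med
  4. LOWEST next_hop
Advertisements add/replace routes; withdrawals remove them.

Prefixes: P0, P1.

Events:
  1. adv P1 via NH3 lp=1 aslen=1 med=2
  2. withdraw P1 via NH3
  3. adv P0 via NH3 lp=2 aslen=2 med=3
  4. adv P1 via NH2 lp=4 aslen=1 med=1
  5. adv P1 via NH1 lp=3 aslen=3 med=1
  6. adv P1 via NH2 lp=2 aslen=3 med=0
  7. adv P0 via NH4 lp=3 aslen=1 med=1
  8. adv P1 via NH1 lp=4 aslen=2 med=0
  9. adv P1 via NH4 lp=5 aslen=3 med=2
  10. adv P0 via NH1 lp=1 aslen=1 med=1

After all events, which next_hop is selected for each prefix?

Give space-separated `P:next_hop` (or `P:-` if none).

Answer: P0:NH4 P1:NH4

Derivation:
Op 1: best P0=- P1=NH3
Op 2: best P0=- P1=-
Op 3: best P0=NH3 P1=-
Op 4: best P0=NH3 P1=NH2
Op 5: best P0=NH3 P1=NH2
Op 6: best P0=NH3 P1=NH1
Op 7: best P0=NH4 P1=NH1
Op 8: best P0=NH4 P1=NH1
Op 9: best P0=NH4 P1=NH4
Op 10: best P0=NH4 P1=NH4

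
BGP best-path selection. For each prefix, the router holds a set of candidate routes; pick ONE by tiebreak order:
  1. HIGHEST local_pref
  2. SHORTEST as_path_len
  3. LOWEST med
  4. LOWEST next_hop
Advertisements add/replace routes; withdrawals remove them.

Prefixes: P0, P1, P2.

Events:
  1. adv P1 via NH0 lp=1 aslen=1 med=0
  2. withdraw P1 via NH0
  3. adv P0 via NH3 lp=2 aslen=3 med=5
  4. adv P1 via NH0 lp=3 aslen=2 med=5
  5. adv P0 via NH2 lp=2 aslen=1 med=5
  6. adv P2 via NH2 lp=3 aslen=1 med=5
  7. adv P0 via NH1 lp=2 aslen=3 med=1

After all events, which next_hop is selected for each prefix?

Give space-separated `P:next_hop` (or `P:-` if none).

Answer: P0:NH2 P1:NH0 P2:NH2

Derivation:
Op 1: best P0=- P1=NH0 P2=-
Op 2: best P0=- P1=- P2=-
Op 3: best P0=NH3 P1=- P2=-
Op 4: best P0=NH3 P1=NH0 P2=-
Op 5: best P0=NH2 P1=NH0 P2=-
Op 6: best P0=NH2 P1=NH0 P2=NH2
Op 7: best P0=NH2 P1=NH0 P2=NH2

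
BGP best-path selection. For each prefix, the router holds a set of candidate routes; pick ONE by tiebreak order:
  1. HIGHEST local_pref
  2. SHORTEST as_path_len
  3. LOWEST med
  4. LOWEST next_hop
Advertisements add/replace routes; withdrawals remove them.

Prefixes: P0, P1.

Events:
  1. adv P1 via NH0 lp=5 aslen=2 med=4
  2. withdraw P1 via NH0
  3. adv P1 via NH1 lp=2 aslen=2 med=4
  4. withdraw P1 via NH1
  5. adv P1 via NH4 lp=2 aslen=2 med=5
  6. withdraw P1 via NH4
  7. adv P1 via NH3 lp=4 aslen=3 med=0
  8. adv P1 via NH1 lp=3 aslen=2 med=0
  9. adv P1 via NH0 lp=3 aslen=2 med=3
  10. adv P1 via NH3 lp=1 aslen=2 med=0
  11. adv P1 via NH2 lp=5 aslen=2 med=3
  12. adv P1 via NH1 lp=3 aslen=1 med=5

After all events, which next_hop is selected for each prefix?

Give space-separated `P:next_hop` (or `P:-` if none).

Answer: P0:- P1:NH2

Derivation:
Op 1: best P0=- P1=NH0
Op 2: best P0=- P1=-
Op 3: best P0=- P1=NH1
Op 4: best P0=- P1=-
Op 5: best P0=- P1=NH4
Op 6: best P0=- P1=-
Op 7: best P0=- P1=NH3
Op 8: best P0=- P1=NH3
Op 9: best P0=- P1=NH3
Op 10: best P0=- P1=NH1
Op 11: best P0=- P1=NH2
Op 12: best P0=- P1=NH2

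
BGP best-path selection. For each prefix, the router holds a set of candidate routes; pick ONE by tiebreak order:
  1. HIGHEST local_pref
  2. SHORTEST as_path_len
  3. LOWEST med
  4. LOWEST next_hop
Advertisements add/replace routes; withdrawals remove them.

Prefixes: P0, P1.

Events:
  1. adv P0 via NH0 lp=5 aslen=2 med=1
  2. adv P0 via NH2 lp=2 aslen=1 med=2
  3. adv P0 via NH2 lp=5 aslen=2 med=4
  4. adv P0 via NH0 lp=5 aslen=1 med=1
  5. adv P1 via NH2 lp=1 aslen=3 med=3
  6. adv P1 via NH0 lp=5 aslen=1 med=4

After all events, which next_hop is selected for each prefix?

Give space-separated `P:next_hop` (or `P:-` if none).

Answer: P0:NH0 P1:NH0

Derivation:
Op 1: best P0=NH0 P1=-
Op 2: best P0=NH0 P1=-
Op 3: best P0=NH0 P1=-
Op 4: best P0=NH0 P1=-
Op 5: best P0=NH0 P1=NH2
Op 6: best P0=NH0 P1=NH0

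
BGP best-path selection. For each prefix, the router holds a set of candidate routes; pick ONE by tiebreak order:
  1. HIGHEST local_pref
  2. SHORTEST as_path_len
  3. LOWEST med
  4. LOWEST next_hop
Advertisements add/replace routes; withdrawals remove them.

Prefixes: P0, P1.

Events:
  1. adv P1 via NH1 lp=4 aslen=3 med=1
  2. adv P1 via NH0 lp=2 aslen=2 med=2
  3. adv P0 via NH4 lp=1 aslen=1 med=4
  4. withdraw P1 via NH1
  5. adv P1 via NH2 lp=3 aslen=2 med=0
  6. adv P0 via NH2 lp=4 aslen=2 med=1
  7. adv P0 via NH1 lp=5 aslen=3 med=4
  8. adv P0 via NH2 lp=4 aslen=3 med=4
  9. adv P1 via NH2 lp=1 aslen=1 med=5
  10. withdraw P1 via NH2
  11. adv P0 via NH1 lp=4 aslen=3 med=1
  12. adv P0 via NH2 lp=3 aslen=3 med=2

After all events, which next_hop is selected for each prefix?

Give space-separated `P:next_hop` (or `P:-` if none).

Answer: P0:NH1 P1:NH0

Derivation:
Op 1: best P0=- P1=NH1
Op 2: best P0=- P1=NH1
Op 3: best P0=NH4 P1=NH1
Op 4: best P0=NH4 P1=NH0
Op 5: best P0=NH4 P1=NH2
Op 6: best P0=NH2 P1=NH2
Op 7: best P0=NH1 P1=NH2
Op 8: best P0=NH1 P1=NH2
Op 9: best P0=NH1 P1=NH0
Op 10: best P0=NH1 P1=NH0
Op 11: best P0=NH1 P1=NH0
Op 12: best P0=NH1 P1=NH0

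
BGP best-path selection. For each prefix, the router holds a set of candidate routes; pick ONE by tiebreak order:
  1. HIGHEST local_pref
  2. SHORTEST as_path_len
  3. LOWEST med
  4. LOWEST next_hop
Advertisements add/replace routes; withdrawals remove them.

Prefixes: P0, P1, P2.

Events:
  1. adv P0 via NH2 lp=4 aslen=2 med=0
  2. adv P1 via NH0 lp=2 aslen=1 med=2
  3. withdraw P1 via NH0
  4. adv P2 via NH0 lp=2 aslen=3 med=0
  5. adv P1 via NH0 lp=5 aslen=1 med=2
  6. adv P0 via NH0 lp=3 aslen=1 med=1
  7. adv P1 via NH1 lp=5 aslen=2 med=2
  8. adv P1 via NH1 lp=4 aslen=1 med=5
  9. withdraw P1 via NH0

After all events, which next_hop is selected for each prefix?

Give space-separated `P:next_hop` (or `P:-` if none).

Answer: P0:NH2 P1:NH1 P2:NH0

Derivation:
Op 1: best P0=NH2 P1=- P2=-
Op 2: best P0=NH2 P1=NH0 P2=-
Op 3: best P0=NH2 P1=- P2=-
Op 4: best P0=NH2 P1=- P2=NH0
Op 5: best P0=NH2 P1=NH0 P2=NH0
Op 6: best P0=NH2 P1=NH0 P2=NH0
Op 7: best P0=NH2 P1=NH0 P2=NH0
Op 8: best P0=NH2 P1=NH0 P2=NH0
Op 9: best P0=NH2 P1=NH1 P2=NH0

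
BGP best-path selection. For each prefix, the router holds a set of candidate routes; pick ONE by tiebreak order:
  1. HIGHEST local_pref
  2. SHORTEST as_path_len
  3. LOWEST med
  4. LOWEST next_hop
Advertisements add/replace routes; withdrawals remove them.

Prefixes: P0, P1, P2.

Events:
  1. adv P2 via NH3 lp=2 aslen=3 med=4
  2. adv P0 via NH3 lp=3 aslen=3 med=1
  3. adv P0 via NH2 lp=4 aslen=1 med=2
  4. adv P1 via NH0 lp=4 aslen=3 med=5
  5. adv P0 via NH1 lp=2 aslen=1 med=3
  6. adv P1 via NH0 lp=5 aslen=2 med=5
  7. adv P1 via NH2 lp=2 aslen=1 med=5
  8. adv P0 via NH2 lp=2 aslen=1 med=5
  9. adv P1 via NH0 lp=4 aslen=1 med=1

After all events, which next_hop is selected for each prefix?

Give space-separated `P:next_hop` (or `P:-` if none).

Op 1: best P0=- P1=- P2=NH3
Op 2: best P0=NH3 P1=- P2=NH3
Op 3: best P0=NH2 P1=- P2=NH3
Op 4: best P0=NH2 P1=NH0 P2=NH3
Op 5: best P0=NH2 P1=NH0 P2=NH3
Op 6: best P0=NH2 P1=NH0 P2=NH3
Op 7: best P0=NH2 P1=NH0 P2=NH3
Op 8: best P0=NH3 P1=NH0 P2=NH3
Op 9: best P0=NH3 P1=NH0 P2=NH3

Answer: P0:NH3 P1:NH0 P2:NH3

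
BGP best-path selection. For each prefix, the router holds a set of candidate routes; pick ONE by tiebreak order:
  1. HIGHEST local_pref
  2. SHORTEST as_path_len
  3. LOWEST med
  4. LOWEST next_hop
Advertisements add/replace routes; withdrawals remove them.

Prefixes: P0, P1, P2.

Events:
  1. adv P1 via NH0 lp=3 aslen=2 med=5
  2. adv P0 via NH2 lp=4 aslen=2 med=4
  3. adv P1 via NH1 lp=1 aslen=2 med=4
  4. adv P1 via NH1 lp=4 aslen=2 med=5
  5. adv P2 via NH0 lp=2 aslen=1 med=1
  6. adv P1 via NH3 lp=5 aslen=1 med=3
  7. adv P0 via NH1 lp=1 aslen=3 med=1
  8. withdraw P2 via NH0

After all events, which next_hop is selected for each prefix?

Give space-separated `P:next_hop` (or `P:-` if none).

Answer: P0:NH2 P1:NH3 P2:-

Derivation:
Op 1: best P0=- P1=NH0 P2=-
Op 2: best P0=NH2 P1=NH0 P2=-
Op 3: best P0=NH2 P1=NH0 P2=-
Op 4: best P0=NH2 P1=NH1 P2=-
Op 5: best P0=NH2 P1=NH1 P2=NH0
Op 6: best P0=NH2 P1=NH3 P2=NH0
Op 7: best P0=NH2 P1=NH3 P2=NH0
Op 8: best P0=NH2 P1=NH3 P2=-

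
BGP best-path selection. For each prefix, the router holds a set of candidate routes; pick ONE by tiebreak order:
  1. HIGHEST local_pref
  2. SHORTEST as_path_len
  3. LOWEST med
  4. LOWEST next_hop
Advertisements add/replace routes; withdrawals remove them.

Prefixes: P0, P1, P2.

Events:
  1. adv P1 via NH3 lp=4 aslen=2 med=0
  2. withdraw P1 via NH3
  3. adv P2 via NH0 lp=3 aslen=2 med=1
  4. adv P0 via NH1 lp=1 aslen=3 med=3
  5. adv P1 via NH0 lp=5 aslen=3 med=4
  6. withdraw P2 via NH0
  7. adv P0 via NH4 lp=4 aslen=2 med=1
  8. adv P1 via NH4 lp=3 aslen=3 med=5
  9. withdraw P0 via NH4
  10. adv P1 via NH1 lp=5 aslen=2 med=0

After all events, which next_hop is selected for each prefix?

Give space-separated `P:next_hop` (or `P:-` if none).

Op 1: best P0=- P1=NH3 P2=-
Op 2: best P0=- P1=- P2=-
Op 3: best P0=- P1=- P2=NH0
Op 4: best P0=NH1 P1=- P2=NH0
Op 5: best P0=NH1 P1=NH0 P2=NH0
Op 6: best P0=NH1 P1=NH0 P2=-
Op 7: best P0=NH4 P1=NH0 P2=-
Op 8: best P0=NH4 P1=NH0 P2=-
Op 9: best P0=NH1 P1=NH0 P2=-
Op 10: best P0=NH1 P1=NH1 P2=-

Answer: P0:NH1 P1:NH1 P2:-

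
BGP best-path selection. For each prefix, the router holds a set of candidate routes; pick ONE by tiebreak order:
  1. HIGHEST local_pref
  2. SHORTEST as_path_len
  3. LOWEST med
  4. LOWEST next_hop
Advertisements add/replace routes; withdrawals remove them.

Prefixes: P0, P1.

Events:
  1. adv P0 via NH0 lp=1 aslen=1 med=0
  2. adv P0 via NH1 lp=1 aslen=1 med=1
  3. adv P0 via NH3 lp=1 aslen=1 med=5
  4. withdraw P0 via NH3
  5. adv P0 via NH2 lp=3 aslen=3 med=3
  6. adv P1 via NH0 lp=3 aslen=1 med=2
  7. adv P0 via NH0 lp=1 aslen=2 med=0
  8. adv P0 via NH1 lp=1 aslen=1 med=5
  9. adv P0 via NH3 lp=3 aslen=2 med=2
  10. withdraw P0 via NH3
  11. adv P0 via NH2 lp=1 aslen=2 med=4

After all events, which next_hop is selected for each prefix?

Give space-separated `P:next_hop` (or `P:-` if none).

Answer: P0:NH1 P1:NH0

Derivation:
Op 1: best P0=NH0 P1=-
Op 2: best P0=NH0 P1=-
Op 3: best P0=NH0 P1=-
Op 4: best P0=NH0 P1=-
Op 5: best P0=NH2 P1=-
Op 6: best P0=NH2 P1=NH0
Op 7: best P0=NH2 P1=NH0
Op 8: best P0=NH2 P1=NH0
Op 9: best P0=NH3 P1=NH0
Op 10: best P0=NH2 P1=NH0
Op 11: best P0=NH1 P1=NH0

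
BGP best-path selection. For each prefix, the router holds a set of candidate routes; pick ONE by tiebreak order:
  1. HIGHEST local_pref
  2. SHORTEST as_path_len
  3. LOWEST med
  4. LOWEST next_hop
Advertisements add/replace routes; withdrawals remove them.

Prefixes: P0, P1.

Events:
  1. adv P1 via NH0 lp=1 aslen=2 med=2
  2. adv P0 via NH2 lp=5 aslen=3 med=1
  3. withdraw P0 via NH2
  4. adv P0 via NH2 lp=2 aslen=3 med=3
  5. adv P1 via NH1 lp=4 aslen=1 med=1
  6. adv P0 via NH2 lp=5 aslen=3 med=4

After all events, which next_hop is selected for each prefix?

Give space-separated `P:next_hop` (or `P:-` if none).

Op 1: best P0=- P1=NH0
Op 2: best P0=NH2 P1=NH0
Op 3: best P0=- P1=NH0
Op 4: best P0=NH2 P1=NH0
Op 5: best P0=NH2 P1=NH1
Op 6: best P0=NH2 P1=NH1

Answer: P0:NH2 P1:NH1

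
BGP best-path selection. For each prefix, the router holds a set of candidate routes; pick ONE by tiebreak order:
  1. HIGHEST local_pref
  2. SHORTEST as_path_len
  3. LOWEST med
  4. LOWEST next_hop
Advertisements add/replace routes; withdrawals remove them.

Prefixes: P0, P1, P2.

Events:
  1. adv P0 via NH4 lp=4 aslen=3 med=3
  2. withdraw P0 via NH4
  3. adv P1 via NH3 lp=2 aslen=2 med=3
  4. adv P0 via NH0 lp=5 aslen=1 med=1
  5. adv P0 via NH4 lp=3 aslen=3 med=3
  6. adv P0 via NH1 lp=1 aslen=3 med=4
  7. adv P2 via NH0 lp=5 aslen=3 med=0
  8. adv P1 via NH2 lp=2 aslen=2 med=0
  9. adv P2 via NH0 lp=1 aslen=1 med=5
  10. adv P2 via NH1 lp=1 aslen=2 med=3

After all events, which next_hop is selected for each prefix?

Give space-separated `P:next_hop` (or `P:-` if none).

Op 1: best P0=NH4 P1=- P2=-
Op 2: best P0=- P1=- P2=-
Op 3: best P0=- P1=NH3 P2=-
Op 4: best P0=NH0 P1=NH3 P2=-
Op 5: best P0=NH0 P1=NH3 P2=-
Op 6: best P0=NH0 P1=NH3 P2=-
Op 7: best P0=NH0 P1=NH3 P2=NH0
Op 8: best P0=NH0 P1=NH2 P2=NH0
Op 9: best P0=NH0 P1=NH2 P2=NH0
Op 10: best P0=NH0 P1=NH2 P2=NH0

Answer: P0:NH0 P1:NH2 P2:NH0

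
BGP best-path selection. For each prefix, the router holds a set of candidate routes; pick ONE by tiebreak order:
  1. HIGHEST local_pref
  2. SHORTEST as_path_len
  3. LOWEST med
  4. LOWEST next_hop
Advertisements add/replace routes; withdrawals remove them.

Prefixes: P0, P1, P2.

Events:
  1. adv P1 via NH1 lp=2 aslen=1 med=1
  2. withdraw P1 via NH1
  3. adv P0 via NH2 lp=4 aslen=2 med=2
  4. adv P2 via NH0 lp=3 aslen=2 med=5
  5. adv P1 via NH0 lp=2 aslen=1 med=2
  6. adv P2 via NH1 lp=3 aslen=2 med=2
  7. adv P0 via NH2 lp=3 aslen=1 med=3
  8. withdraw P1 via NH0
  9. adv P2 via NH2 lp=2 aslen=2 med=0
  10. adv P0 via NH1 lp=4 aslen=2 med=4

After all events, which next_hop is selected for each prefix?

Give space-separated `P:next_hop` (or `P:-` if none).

Op 1: best P0=- P1=NH1 P2=-
Op 2: best P0=- P1=- P2=-
Op 3: best P0=NH2 P1=- P2=-
Op 4: best P0=NH2 P1=- P2=NH0
Op 5: best P0=NH2 P1=NH0 P2=NH0
Op 6: best P0=NH2 P1=NH0 P2=NH1
Op 7: best P0=NH2 P1=NH0 P2=NH1
Op 8: best P0=NH2 P1=- P2=NH1
Op 9: best P0=NH2 P1=- P2=NH1
Op 10: best P0=NH1 P1=- P2=NH1

Answer: P0:NH1 P1:- P2:NH1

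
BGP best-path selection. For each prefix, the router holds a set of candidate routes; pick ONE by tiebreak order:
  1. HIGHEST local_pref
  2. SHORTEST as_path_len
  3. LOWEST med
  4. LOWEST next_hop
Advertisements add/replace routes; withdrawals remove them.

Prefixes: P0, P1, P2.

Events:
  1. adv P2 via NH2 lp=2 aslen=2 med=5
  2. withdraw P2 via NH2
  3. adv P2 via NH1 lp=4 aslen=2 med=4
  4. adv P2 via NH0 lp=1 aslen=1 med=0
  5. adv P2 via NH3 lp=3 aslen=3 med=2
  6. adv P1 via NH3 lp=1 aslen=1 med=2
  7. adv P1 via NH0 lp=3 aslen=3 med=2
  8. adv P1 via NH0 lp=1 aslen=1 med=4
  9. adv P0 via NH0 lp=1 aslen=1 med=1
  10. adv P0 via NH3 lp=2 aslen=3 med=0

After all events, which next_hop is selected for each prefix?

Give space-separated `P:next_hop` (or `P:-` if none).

Op 1: best P0=- P1=- P2=NH2
Op 2: best P0=- P1=- P2=-
Op 3: best P0=- P1=- P2=NH1
Op 4: best P0=- P1=- P2=NH1
Op 5: best P0=- P1=- P2=NH1
Op 6: best P0=- P1=NH3 P2=NH1
Op 7: best P0=- P1=NH0 P2=NH1
Op 8: best P0=- P1=NH3 P2=NH1
Op 9: best P0=NH0 P1=NH3 P2=NH1
Op 10: best P0=NH3 P1=NH3 P2=NH1

Answer: P0:NH3 P1:NH3 P2:NH1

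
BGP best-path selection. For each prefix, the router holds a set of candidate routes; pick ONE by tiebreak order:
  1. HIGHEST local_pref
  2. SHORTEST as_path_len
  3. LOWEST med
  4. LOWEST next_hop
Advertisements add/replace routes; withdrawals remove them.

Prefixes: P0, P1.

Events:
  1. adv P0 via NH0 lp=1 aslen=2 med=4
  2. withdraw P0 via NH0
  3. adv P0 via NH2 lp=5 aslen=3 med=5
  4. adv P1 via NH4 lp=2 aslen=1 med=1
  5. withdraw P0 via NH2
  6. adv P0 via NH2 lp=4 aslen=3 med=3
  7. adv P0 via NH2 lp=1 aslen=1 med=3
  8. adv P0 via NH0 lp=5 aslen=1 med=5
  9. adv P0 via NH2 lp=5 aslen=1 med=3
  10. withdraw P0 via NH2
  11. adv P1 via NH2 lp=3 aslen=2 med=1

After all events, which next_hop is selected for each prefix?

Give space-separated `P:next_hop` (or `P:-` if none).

Op 1: best P0=NH0 P1=-
Op 2: best P0=- P1=-
Op 3: best P0=NH2 P1=-
Op 4: best P0=NH2 P1=NH4
Op 5: best P0=- P1=NH4
Op 6: best P0=NH2 P1=NH4
Op 7: best P0=NH2 P1=NH4
Op 8: best P0=NH0 P1=NH4
Op 9: best P0=NH2 P1=NH4
Op 10: best P0=NH0 P1=NH4
Op 11: best P0=NH0 P1=NH2

Answer: P0:NH0 P1:NH2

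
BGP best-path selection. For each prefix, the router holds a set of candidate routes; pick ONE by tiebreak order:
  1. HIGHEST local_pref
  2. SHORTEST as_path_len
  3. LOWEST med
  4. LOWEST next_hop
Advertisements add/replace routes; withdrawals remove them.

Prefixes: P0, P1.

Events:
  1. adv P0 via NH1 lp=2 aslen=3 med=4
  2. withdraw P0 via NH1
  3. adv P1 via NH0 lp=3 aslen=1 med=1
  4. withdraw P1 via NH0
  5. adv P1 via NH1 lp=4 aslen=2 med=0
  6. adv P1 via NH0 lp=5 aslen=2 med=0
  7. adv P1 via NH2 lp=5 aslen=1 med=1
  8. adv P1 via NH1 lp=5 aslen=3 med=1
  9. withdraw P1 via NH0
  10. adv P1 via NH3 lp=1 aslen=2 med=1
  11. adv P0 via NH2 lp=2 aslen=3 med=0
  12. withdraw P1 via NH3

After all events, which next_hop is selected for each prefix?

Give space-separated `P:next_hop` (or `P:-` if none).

Op 1: best P0=NH1 P1=-
Op 2: best P0=- P1=-
Op 3: best P0=- P1=NH0
Op 4: best P0=- P1=-
Op 5: best P0=- P1=NH1
Op 6: best P0=- P1=NH0
Op 7: best P0=- P1=NH2
Op 8: best P0=- P1=NH2
Op 9: best P0=- P1=NH2
Op 10: best P0=- P1=NH2
Op 11: best P0=NH2 P1=NH2
Op 12: best P0=NH2 P1=NH2

Answer: P0:NH2 P1:NH2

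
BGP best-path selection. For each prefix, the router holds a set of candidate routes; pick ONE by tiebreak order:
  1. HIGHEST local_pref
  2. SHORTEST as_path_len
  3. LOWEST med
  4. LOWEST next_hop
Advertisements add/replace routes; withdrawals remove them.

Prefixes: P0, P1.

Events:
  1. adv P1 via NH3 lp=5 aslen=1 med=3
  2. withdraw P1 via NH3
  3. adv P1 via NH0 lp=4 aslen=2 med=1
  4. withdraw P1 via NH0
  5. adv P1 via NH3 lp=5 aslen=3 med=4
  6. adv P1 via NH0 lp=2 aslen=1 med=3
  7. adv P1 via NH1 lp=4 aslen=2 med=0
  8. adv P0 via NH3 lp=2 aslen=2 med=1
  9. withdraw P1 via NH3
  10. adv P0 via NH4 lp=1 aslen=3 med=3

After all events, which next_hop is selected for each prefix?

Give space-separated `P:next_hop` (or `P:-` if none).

Answer: P0:NH3 P1:NH1

Derivation:
Op 1: best P0=- P1=NH3
Op 2: best P0=- P1=-
Op 3: best P0=- P1=NH0
Op 4: best P0=- P1=-
Op 5: best P0=- P1=NH3
Op 6: best P0=- P1=NH3
Op 7: best P0=- P1=NH3
Op 8: best P0=NH3 P1=NH3
Op 9: best P0=NH3 P1=NH1
Op 10: best P0=NH3 P1=NH1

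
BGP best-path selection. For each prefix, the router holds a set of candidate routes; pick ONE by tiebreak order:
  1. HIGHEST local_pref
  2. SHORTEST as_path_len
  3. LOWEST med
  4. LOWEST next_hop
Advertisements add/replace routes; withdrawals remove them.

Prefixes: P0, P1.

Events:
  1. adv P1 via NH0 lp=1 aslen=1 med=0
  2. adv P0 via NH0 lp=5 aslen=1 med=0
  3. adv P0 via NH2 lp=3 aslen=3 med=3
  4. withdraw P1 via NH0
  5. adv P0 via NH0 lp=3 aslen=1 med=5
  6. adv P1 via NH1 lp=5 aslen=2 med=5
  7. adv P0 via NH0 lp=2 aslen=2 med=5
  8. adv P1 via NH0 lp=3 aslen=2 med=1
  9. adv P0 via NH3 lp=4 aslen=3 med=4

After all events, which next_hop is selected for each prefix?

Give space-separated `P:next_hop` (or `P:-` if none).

Op 1: best P0=- P1=NH0
Op 2: best P0=NH0 P1=NH0
Op 3: best P0=NH0 P1=NH0
Op 4: best P0=NH0 P1=-
Op 5: best P0=NH0 P1=-
Op 6: best P0=NH0 P1=NH1
Op 7: best P0=NH2 P1=NH1
Op 8: best P0=NH2 P1=NH1
Op 9: best P0=NH3 P1=NH1

Answer: P0:NH3 P1:NH1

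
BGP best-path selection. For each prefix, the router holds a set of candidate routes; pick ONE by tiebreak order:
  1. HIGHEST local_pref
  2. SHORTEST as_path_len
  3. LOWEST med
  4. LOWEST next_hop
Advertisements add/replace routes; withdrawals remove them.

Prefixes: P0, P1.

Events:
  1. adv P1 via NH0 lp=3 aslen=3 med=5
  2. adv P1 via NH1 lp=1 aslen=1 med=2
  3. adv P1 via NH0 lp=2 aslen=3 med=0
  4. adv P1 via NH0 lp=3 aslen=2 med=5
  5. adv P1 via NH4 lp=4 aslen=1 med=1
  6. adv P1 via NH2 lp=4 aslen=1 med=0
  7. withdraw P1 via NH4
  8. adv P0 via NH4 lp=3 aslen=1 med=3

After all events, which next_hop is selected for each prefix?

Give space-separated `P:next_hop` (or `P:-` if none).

Answer: P0:NH4 P1:NH2

Derivation:
Op 1: best P0=- P1=NH0
Op 2: best P0=- P1=NH0
Op 3: best P0=- P1=NH0
Op 4: best P0=- P1=NH0
Op 5: best P0=- P1=NH4
Op 6: best P0=- P1=NH2
Op 7: best P0=- P1=NH2
Op 8: best P0=NH4 P1=NH2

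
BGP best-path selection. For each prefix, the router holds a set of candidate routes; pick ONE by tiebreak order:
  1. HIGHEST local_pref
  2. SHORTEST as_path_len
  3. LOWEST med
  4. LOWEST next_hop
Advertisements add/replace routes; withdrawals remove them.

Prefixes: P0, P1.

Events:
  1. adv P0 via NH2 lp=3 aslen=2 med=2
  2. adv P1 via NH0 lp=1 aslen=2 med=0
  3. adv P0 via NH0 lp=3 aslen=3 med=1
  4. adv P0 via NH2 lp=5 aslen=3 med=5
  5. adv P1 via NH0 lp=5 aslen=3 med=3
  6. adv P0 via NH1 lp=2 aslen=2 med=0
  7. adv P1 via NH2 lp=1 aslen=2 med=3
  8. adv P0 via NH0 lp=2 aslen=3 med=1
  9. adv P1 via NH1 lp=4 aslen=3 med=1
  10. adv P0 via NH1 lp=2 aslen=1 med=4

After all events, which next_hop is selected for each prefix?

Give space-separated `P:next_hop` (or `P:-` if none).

Answer: P0:NH2 P1:NH0

Derivation:
Op 1: best P0=NH2 P1=-
Op 2: best P0=NH2 P1=NH0
Op 3: best P0=NH2 P1=NH0
Op 4: best P0=NH2 P1=NH0
Op 5: best P0=NH2 P1=NH0
Op 6: best P0=NH2 P1=NH0
Op 7: best P0=NH2 P1=NH0
Op 8: best P0=NH2 P1=NH0
Op 9: best P0=NH2 P1=NH0
Op 10: best P0=NH2 P1=NH0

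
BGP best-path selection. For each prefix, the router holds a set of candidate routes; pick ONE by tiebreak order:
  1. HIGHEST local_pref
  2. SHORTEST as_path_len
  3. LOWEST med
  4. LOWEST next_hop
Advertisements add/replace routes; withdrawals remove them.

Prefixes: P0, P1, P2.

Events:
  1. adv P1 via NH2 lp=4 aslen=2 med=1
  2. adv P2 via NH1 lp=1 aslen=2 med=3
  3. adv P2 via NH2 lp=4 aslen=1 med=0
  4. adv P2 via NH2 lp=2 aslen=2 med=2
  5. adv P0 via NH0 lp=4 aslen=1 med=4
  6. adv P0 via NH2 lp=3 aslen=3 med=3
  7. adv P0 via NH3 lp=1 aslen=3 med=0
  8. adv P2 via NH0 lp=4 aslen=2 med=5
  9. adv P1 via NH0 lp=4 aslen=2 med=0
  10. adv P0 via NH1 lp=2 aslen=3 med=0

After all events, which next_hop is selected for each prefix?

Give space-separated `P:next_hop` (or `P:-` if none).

Op 1: best P0=- P1=NH2 P2=-
Op 2: best P0=- P1=NH2 P2=NH1
Op 3: best P0=- P1=NH2 P2=NH2
Op 4: best P0=- P1=NH2 P2=NH2
Op 5: best P0=NH0 P1=NH2 P2=NH2
Op 6: best P0=NH0 P1=NH2 P2=NH2
Op 7: best P0=NH0 P1=NH2 P2=NH2
Op 8: best P0=NH0 P1=NH2 P2=NH0
Op 9: best P0=NH0 P1=NH0 P2=NH0
Op 10: best P0=NH0 P1=NH0 P2=NH0

Answer: P0:NH0 P1:NH0 P2:NH0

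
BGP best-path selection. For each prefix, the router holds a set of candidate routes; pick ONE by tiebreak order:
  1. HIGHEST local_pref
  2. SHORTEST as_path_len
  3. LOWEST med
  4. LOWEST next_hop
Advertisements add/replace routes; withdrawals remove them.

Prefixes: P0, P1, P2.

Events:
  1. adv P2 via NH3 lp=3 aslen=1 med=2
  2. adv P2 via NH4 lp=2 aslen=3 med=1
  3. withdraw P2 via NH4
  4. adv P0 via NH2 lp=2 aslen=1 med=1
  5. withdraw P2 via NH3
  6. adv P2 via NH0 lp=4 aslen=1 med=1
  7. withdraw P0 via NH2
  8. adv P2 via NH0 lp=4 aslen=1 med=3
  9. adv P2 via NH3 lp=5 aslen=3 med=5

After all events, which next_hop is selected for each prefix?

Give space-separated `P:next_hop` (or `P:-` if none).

Answer: P0:- P1:- P2:NH3

Derivation:
Op 1: best P0=- P1=- P2=NH3
Op 2: best P0=- P1=- P2=NH3
Op 3: best P0=- P1=- P2=NH3
Op 4: best P0=NH2 P1=- P2=NH3
Op 5: best P0=NH2 P1=- P2=-
Op 6: best P0=NH2 P1=- P2=NH0
Op 7: best P0=- P1=- P2=NH0
Op 8: best P0=- P1=- P2=NH0
Op 9: best P0=- P1=- P2=NH3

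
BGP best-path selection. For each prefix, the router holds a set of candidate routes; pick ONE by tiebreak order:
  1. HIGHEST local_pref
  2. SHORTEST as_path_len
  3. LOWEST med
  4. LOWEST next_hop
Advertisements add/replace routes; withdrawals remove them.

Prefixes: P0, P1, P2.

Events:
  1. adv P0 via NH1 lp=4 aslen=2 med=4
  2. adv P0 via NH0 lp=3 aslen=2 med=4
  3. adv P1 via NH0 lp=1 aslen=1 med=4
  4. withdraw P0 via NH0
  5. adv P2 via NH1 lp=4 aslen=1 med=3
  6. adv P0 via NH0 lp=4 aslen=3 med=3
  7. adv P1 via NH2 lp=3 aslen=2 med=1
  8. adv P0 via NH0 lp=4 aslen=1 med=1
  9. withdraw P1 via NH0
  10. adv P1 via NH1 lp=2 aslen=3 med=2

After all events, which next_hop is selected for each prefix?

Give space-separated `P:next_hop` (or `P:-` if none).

Answer: P0:NH0 P1:NH2 P2:NH1

Derivation:
Op 1: best P0=NH1 P1=- P2=-
Op 2: best P0=NH1 P1=- P2=-
Op 3: best P0=NH1 P1=NH0 P2=-
Op 4: best P0=NH1 P1=NH0 P2=-
Op 5: best P0=NH1 P1=NH0 P2=NH1
Op 6: best P0=NH1 P1=NH0 P2=NH1
Op 7: best P0=NH1 P1=NH2 P2=NH1
Op 8: best P0=NH0 P1=NH2 P2=NH1
Op 9: best P0=NH0 P1=NH2 P2=NH1
Op 10: best P0=NH0 P1=NH2 P2=NH1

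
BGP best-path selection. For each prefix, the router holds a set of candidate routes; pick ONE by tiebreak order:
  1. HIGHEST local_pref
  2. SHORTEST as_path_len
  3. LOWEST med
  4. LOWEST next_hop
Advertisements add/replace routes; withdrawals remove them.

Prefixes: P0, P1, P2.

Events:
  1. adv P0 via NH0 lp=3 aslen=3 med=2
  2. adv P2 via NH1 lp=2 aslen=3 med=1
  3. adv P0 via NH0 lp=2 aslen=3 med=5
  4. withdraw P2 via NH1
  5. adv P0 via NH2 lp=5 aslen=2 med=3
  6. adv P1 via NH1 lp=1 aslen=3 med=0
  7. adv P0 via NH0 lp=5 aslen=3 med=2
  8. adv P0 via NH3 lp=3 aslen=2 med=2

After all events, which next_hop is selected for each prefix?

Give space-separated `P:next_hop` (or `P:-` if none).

Answer: P0:NH2 P1:NH1 P2:-

Derivation:
Op 1: best P0=NH0 P1=- P2=-
Op 2: best P0=NH0 P1=- P2=NH1
Op 3: best P0=NH0 P1=- P2=NH1
Op 4: best P0=NH0 P1=- P2=-
Op 5: best P0=NH2 P1=- P2=-
Op 6: best P0=NH2 P1=NH1 P2=-
Op 7: best P0=NH2 P1=NH1 P2=-
Op 8: best P0=NH2 P1=NH1 P2=-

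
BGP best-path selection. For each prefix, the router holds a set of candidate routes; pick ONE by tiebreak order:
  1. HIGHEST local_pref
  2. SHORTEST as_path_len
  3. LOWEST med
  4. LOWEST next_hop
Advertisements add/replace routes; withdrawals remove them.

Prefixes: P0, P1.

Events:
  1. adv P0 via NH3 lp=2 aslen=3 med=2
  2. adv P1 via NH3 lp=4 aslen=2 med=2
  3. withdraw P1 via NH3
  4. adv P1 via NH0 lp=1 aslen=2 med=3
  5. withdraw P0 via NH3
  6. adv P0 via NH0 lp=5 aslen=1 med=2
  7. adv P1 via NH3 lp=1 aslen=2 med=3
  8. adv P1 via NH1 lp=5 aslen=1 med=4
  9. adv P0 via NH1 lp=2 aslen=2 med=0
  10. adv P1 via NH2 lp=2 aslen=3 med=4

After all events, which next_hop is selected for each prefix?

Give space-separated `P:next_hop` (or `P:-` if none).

Answer: P0:NH0 P1:NH1

Derivation:
Op 1: best P0=NH3 P1=-
Op 2: best P0=NH3 P1=NH3
Op 3: best P0=NH3 P1=-
Op 4: best P0=NH3 P1=NH0
Op 5: best P0=- P1=NH0
Op 6: best P0=NH0 P1=NH0
Op 7: best P0=NH0 P1=NH0
Op 8: best P0=NH0 P1=NH1
Op 9: best P0=NH0 P1=NH1
Op 10: best P0=NH0 P1=NH1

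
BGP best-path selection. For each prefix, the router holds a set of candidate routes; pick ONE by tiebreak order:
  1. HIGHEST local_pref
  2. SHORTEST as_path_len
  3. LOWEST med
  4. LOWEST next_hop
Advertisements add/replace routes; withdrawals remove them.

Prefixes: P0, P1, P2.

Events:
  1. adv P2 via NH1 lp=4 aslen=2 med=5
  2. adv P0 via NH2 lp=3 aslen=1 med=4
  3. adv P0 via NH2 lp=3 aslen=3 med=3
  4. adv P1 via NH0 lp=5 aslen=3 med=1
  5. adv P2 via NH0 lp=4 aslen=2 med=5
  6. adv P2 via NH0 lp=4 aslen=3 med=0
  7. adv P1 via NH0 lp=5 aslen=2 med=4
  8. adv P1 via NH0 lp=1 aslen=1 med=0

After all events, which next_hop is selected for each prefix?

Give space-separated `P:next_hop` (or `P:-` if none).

Answer: P0:NH2 P1:NH0 P2:NH1

Derivation:
Op 1: best P0=- P1=- P2=NH1
Op 2: best P0=NH2 P1=- P2=NH1
Op 3: best P0=NH2 P1=- P2=NH1
Op 4: best P0=NH2 P1=NH0 P2=NH1
Op 5: best P0=NH2 P1=NH0 P2=NH0
Op 6: best P0=NH2 P1=NH0 P2=NH1
Op 7: best P0=NH2 P1=NH0 P2=NH1
Op 8: best P0=NH2 P1=NH0 P2=NH1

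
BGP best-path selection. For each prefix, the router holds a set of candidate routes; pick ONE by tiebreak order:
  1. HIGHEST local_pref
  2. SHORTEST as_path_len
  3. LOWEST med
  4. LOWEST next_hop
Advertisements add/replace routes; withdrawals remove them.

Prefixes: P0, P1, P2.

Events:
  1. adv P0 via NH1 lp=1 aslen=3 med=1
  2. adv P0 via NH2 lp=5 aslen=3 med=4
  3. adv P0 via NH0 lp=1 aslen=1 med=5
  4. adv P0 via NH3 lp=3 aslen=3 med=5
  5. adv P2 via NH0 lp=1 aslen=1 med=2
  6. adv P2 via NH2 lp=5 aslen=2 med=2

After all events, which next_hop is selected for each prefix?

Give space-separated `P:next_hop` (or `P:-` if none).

Op 1: best P0=NH1 P1=- P2=-
Op 2: best P0=NH2 P1=- P2=-
Op 3: best P0=NH2 P1=- P2=-
Op 4: best P0=NH2 P1=- P2=-
Op 5: best P0=NH2 P1=- P2=NH0
Op 6: best P0=NH2 P1=- P2=NH2

Answer: P0:NH2 P1:- P2:NH2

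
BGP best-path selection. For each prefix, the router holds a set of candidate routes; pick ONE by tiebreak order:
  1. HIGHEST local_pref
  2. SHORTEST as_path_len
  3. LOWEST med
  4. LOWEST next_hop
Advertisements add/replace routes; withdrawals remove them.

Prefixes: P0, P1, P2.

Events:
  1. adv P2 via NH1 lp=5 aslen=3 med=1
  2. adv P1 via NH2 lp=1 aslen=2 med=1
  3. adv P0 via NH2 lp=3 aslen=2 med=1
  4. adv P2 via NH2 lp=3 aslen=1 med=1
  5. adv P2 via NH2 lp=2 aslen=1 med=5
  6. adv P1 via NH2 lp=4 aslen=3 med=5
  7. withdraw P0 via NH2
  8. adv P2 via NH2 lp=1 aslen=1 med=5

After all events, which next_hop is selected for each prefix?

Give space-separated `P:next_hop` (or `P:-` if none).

Op 1: best P0=- P1=- P2=NH1
Op 2: best P0=- P1=NH2 P2=NH1
Op 3: best P0=NH2 P1=NH2 P2=NH1
Op 4: best P0=NH2 P1=NH2 P2=NH1
Op 5: best P0=NH2 P1=NH2 P2=NH1
Op 6: best P0=NH2 P1=NH2 P2=NH1
Op 7: best P0=- P1=NH2 P2=NH1
Op 8: best P0=- P1=NH2 P2=NH1

Answer: P0:- P1:NH2 P2:NH1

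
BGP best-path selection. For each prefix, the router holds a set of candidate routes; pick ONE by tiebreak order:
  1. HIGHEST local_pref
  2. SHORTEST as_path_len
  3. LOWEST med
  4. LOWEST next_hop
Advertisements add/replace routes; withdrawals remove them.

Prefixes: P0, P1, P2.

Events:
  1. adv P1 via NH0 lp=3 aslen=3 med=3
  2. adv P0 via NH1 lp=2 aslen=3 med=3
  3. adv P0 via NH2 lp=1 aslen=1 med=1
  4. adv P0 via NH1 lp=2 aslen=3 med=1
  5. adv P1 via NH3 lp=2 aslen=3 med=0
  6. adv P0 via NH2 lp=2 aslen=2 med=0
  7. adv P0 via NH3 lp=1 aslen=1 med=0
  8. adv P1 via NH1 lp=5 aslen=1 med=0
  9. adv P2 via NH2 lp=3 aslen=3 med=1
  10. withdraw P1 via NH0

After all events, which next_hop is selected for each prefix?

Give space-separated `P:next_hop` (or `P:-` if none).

Op 1: best P0=- P1=NH0 P2=-
Op 2: best P0=NH1 P1=NH0 P2=-
Op 3: best P0=NH1 P1=NH0 P2=-
Op 4: best P0=NH1 P1=NH0 P2=-
Op 5: best P0=NH1 P1=NH0 P2=-
Op 6: best P0=NH2 P1=NH0 P2=-
Op 7: best P0=NH2 P1=NH0 P2=-
Op 8: best P0=NH2 P1=NH1 P2=-
Op 9: best P0=NH2 P1=NH1 P2=NH2
Op 10: best P0=NH2 P1=NH1 P2=NH2

Answer: P0:NH2 P1:NH1 P2:NH2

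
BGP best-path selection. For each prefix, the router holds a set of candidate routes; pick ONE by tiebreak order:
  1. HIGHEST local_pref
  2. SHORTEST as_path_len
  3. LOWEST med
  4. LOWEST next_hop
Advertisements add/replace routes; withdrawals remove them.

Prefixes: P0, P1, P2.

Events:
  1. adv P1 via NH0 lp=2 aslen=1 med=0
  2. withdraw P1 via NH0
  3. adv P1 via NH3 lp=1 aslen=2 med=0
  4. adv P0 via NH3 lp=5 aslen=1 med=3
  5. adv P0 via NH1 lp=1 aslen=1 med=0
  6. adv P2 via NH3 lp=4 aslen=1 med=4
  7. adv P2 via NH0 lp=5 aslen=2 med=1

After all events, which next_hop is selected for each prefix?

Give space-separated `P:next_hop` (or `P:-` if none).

Op 1: best P0=- P1=NH0 P2=-
Op 2: best P0=- P1=- P2=-
Op 3: best P0=- P1=NH3 P2=-
Op 4: best P0=NH3 P1=NH3 P2=-
Op 5: best P0=NH3 P1=NH3 P2=-
Op 6: best P0=NH3 P1=NH3 P2=NH3
Op 7: best P0=NH3 P1=NH3 P2=NH0

Answer: P0:NH3 P1:NH3 P2:NH0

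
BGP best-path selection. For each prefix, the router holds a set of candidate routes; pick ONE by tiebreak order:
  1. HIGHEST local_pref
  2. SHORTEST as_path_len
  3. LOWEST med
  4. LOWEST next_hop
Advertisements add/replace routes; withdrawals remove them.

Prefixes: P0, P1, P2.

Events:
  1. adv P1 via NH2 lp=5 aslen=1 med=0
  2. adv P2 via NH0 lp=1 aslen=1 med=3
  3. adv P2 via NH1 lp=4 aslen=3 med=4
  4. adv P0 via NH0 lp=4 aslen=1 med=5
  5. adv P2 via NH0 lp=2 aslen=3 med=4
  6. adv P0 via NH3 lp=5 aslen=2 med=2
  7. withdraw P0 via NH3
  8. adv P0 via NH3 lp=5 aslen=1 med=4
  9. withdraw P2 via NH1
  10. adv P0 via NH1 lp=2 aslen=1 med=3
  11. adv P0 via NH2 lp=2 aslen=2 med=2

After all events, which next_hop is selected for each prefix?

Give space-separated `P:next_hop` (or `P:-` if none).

Op 1: best P0=- P1=NH2 P2=-
Op 2: best P0=- P1=NH2 P2=NH0
Op 3: best P0=- P1=NH2 P2=NH1
Op 4: best P0=NH0 P1=NH2 P2=NH1
Op 5: best P0=NH0 P1=NH2 P2=NH1
Op 6: best P0=NH3 P1=NH2 P2=NH1
Op 7: best P0=NH0 P1=NH2 P2=NH1
Op 8: best P0=NH3 P1=NH2 P2=NH1
Op 9: best P0=NH3 P1=NH2 P2=NH0
Op 10: best P0=NH3 P1=NH2 P2=NH0
Op 11: best P0=NH3 P1=NH2 P2=NH0

Answer: P0:NH3 P1:NH2 P2:NH0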